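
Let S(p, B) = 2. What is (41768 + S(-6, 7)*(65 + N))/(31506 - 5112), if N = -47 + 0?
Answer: 20902/13197 ≈ 1.5838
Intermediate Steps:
N = -47
(41768 + S(-6, 7)*(65 + N))/(31506 - 5112) = (41768 + 2*(65 - 47))/(31506 - 5112) = (41768 + 2*18)/26394 = (41768 + 36)*(1/26394) = 41804*(1/26394) = 20902/13197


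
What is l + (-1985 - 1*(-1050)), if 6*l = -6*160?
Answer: -1095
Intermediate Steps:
l = -160 (l = (-6*160)/6 = (⅙)*(-960) = -160)
l + (-1985 - 1*(-1050)) = -160 + (-1985 - 1*(-1050)) = -160 + (-1985 + 1050) = -160 - 935 = -1095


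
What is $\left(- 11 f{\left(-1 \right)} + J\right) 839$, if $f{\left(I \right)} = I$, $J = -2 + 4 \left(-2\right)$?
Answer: $839$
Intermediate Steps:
$J = -10$ ($J = -2 - 8 = -10$)
$\left(- 11 f{\left(-1 \right)} + J\right) 839 = \left(\left(-11\right) \left(-1\right) - 10\right) 839 = \left(11 - 10\right) 839 = 1 \cdot 839 = 839$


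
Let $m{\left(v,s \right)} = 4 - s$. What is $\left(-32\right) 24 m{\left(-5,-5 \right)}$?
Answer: $-6912$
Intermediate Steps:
$\left(-32\right) 24 m{\left(-5,-5 \right)} = \left(-32\right) 24 \left(4 - -5\right) = - 768 \left(4 + 5\right) = \left(-768\right) 9 = -6912$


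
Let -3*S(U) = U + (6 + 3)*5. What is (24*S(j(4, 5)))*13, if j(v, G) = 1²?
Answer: -4784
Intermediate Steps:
j(v, G) = 1
S(U) = -15 - U/3 (S(U) = -(U + (6 + 3)*5)/3 = -(U + 9*5)/3 = -(U + 45)/3 = -(45 + U)/3 = -15 - U/3)
(24*S(j(4, 5)))*13 = (24*(-15 - ⅓*1))*13 = (24*(-15 - ⅓))*13 = (24*(-46/3))*13 = -368*13 = -4784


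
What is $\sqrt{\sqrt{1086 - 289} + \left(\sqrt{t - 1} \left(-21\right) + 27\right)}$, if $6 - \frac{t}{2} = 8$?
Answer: $\sqrt{27 + \sqrt{797} - 21 i \sqrt{5}} \approx 7.9914 - 2.938 i$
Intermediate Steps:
$t = -4$ ($t = 12 - 16 = -4$)
$\sqrt{\sqrt{1086 - 289} + \left(\sqrt{t - 1} \left(-21\right) + 27\right)} = \sqrt{\sqrt{1086 - 289} + \left(\sqrt{-4 - 1} \left(-21\right) + 27\right)} = \sqrt{\sqrt{797} + \left(\sqrt{-5} \left(-21\right) + 27\right)} = \sqrt{\sqrt{797} + \left(i \sqrt{5} \left(-21\right) + 27\right)} = \sqrt{\sqrt{797} + \left(- 21 i \sqrt{5} + 27\right)} = \sqrt{\sqrt{797} + \left(27 - 21 i \sqrt{5}\right)} = \sqrt{27 + \sqrt{797} - 21 i \sqrt{5}}$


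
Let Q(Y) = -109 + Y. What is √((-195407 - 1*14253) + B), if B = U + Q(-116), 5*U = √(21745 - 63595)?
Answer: √(-209885 + 3*I*√186) ≈ 0.045 + 458.13*I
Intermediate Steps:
U = 3*I*√186 (U = √(21745 - 63595)/5 = √(-41850)/5 = (15*I*√186)/5 = 3*I*√186 ≈ 40.915*I)
B = -225 + 3*I*√186 (B = 3*I*√186 + (-109 - 116) = 3*I*√186 - 225 = -225 + 3*I*√186 ≈ -225.0 + 40.915*I)
√((-195407 - 1*14253) + B) = √((-195407 - 1*14253) + (-225 + 3*I*√186)) = √((-195407 - 14253) + (-225 + 3*I*√186)) = √(-209660 + (-225 + 3*I*√186)) = √(-209885 + 3*I*√186)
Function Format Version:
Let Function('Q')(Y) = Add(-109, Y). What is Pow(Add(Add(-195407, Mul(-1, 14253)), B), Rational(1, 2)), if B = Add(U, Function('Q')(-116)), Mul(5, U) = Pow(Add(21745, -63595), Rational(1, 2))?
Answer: Pow(Add(-209885, Mul(3, I, Pow(186, Rational(1, 2)))), Rational(1, 2)) ≈ Add(0.045, Mul(458.13, I))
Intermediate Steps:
U = Mul(3, I, Pow(186, Rational(1, 2))) (U = Mul(Rational(1, 5), Pow(Add(21745, -63595), Rational(1, 2))) = Mul(Rational(1, 5), Pow(-41850, Rational(1, 2))) = Mul(Rational(1, 5), Mul(15, I, Pow(186, Rational(1, 2)))) = Mul(3, I, Pow(186, Rational(1, 2))) ≈ Mul(40.915, I))
B = Add(-225, Mul(3, I, Pow(186, Rational(1, 2)))) (B = Add(Mul(3, I, Pow(186, Rational(1, 2))), Add(-109, -116)) = Add(Mul(3, I, Pow(186, Rational(1, 2))), -225) = Add(-225, Mul(3, I, Pow(186, Rational(1, 2)))) ≈ Add(-225.00, Mul(40.915, I)))
Pow(Add(Add(-195407, Mul(-1, 14253)), B), Rational(1, 2)) = Pow(Add(Add(-195407, Mul(-1, 14253)), Add(-225, Mul(3, I, Pow(186, Rational(1, 2))))), Rational(1, 2)) = Pow(Add(Add(-195407, -14253), Add(-225, Mul(3, I, Pow(186, Rational(1, 2))))), Rational(1, 2)) = Pow(Add(-209660, Add(-225, Mul(3, I, Pow(186, Rational(1, 2))))), Rational(1, 2)) = Pow(Add(-209885, Mul(3, I, Pow(186, Rational(1, 2)))), Rational(1, 2))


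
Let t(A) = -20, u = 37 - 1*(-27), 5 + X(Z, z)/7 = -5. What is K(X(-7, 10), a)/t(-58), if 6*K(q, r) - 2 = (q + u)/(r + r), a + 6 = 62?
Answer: -109/6720 ≈ -0.016220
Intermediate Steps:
a = 56 (a = -6 + 62 = 56)
X(Z, z) = -70 (X(Z, z) = -35 + 7*(-5) = -35 - 35 = -70)
u = 64 (u = 37 + 27 = 64)
K(q, r) = ⅓ + (64 + q)/(12*r) (K(q, r) = ⅓ + ((q + 64)/(r + r))/6 = ⅓ + ((64 + q)/((2*r)))/6 = ⅓ + ((64 + q)*(1/(2*r)))/6 = ⅓ + ((64 + q)/(2*r))/6 = ⅓ + (64 + q)/(12*r))
K(X(-7, 10), a)/t(-58) = ((1/12)*(64 - 70 + 4*56)/56)/(-20) = ((1/12)*(1/56)*(64 - 70 + 224))*(-1/20) = ((1/12)*(1/56)*218)*(-1/20) = (109/336)*(-1/20) = -109/6720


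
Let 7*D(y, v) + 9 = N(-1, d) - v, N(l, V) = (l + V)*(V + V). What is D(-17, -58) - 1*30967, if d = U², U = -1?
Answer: -30960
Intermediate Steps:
d = 1 (d = (-1)² = 1)
N(l, V) = 2*V*(V + l) (N(l, V) = (V + l)*(2*V) = 2*V*(V + l))
D(y, v) = -9/7 - v/7 (D(y, v) = -9/7 + (2*1*(1 - 1) - v)/7 = -9/7 + (2*1*0 - v)/7 = -9/7 + (0 - v)/7 = -9/7 + (-v)/7 = -9/7 - v/7)
D(-17, -58) - 1*30967 = (-9/7 - ⅐*(-58)) - 1*30967 = (-9/7 + 58/7) - 30967 = 7 - 30967 = -30960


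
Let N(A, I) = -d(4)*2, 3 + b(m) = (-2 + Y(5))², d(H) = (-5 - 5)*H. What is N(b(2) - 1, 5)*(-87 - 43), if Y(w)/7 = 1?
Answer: -10400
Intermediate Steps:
d(H) = -10*H
Y(w) = 7 (Y(w) = 7*1 = 7)
b(m) = 22 (b(m) = -3 + (-2 + 7)² = -3 + 5² = -3 + 25 = 22)
N(A, I) = 80 (N(A, I) = -(-10*4)*2 = -(-40)*2 = -1*(-80) = 80)
N(b(2) - 1, 5)*(-87 - 43) = 80*(-87 - 43) = 80*(-130) = -10400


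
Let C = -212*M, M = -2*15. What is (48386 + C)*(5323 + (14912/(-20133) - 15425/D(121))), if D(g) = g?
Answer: 692808832250852/2436093 ≈ 2.8439e+8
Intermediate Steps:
M = -30
C = 6360 (C = -212*(-30) = 6360)
(48386 + C)*(5323 + (14912/(-20133) - 15425/D(121))) = (48386 + 6360)*(5323 + (14912/(-20133) - 15425/121)) = 54746*(5323 + (14912*(-1/20133) - 15425*1/121)) = 54746*(5323 + (-14912/20133 - 15425/121)) = 54746*(5323 - 312355877/2436093) = 54746*(12654967162/2436093) = 692808832250852/2436093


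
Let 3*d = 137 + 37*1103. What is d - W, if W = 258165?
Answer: -733547/3 ≈ -2.4452e+5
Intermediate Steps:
d = 40948/3 (d = (137 + 37*1103)/3 = (137 + 40811)/3 = (⅓)*40948 = 40948/3 ≈ 13649.)
d - W = 40948/3 - 1*258165 = 40948/3 - 258165 = -733547/3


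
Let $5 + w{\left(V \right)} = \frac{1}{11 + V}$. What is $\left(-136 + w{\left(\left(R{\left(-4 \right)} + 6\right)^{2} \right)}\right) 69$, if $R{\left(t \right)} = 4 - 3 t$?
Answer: $- \frac{1605262}{165} \approx -9728.9$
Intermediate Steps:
$w{\left(V \right)} = -5 + \frac{1}{11 + V}$
$\left(-136 + w{\left(\left(R{\left(-4 \right)} + 6\right)^{2} \right)}\right) 69 = \left(-136 + \frac{-54 - 5 \left(\left(4 - -12\right) + 6\right)^{2}}{11 + \left(\left(4 - -12\right) + 6\right)^{2}}\right) 69 = \left(-136 + \frac{-54 - 5 \left(\left(4 + 12\right) + 6\right)^{2}}{11 + \left(\left(4 + 12\right) + 6\right)^{2}}\right) 69 = \left(-136 + \frac{-54 - 5 \left(16 + 6\right)^{2}}{11 + \left(16 + 6\right)^{2}}\right) 69 = \left(-136 + \frac{-54 - 5 \cdot 22^{2}}{11 + 22^{2}}\right) 69 = \left(-136 + \frac{-54 - 2420}{11 + 484}\right) 69 = \left(-136 + \frac{-54 - 2420}{495}\right) 69 = \left(-136 + \frac{1}{495} \left(-2474\right)\right) 69 = \left(-136 - \frac{2474}{495}\right) 69 = \left(- \frac{69794}{495}\right) 69 = - \frac{1605262}{165}$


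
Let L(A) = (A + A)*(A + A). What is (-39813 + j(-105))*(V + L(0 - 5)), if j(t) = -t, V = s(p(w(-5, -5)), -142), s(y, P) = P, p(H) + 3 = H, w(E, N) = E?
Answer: 1667736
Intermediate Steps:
p(H) = -3 + H
V = -142
L(A) = 4*A² (L(A) = (2*A)*(2*A) = 4*A²)
(-39813 + j(-105))*(V + L(0 - 5)) = (-39813 - 1*(-105))*(-142 + 4*(0 - 5)²) = (-39813 + 105)*(-142 + 4*(-5)²) = -39708*(-142 + 4*25) = -39708*(-142 + 100) = -39708*(-42) = 1667736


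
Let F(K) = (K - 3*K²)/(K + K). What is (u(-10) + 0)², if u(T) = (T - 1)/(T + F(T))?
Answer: 4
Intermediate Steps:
F(K) = (K - 3*K²)/(2*K) (F(K) = (K - 3*K²)/((2*K)) = (K - 3*K²)*(1/(2*K)) = (K - 3*K²)/(2*K))
u(T) = (-1 + T)/(½ - T/2) (u(T) = (T - 1)/(T + (½ - 3*T/2)) = (-1 + T)/(½ - T/2))
(u(-10) + 0)² = (-2 + 0)² = (-2)² = 4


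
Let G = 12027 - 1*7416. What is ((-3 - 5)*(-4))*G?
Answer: 147552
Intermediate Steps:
G = 4611 (G = 12027 - 7416 = 4611)
((-3 - 5)*(-4))*G = ((-3 - 5)*(-4))*4611 = -8*(-4)*4611 = 32*4611 = 147552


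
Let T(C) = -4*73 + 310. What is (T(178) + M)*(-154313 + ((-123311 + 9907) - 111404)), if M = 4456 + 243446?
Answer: -93991678320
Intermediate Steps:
M = 247902
T(C) = 18 (T(C) = -292 + 310 = 18)
(T(178) + M)*(-154313 + ((-123311 + 9907) - 111404)) = (18 + 247902)*(-154313 + ((-123311 + 9907) - 111404)) = 247920*(-154313 + (-113404 - 111404)) = 247920*(-154313 - 224808) = 247920*(-379121) = -93991678320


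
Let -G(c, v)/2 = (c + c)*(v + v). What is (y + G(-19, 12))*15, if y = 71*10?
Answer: 38010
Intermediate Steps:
y = 710
G(c, v) = -8*c*v (G(c, v) = -2*(c + c)*(v + v) = -2*2*c*2*v = -8*c*v)
(y + G(-19, 12))*15 = (710 - 8*(-19)*12)*15 = (710 + 1824)*15 = 2534*15 = 38010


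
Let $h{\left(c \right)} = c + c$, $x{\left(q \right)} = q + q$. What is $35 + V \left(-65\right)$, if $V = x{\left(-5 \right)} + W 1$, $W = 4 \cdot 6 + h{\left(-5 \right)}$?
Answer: $-225$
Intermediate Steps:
$x{\left(q \right)} = 2 q$
$h{\left(c \right)} = 2 c$
$W = 14$ ($W = 4 \cdot 6 + 2 \left(-5\right) = 24 - 10 = 14$)
$V = 4$ ($V = 2 \left(-5\right) + 14 \cdot 1 = -10 + 14 = 4$)
$35 + V \left(-65\right) = 35 + 4 \left(-65\right) = 35 - 260 = -225$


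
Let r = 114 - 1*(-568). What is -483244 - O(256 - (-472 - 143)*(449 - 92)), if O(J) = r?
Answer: -483926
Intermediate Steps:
r = 682 (r = 114 + 568 = 682)
O(J) = 682
-483244 - O(256 - (-472 - 143)*(449 - 92)) = -483244 - 1*682 = -483244 - 682 = -483926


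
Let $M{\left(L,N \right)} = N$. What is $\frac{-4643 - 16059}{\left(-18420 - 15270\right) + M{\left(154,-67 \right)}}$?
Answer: $\frac{20702}{33757} \approx 0.61327$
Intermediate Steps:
$\frac{-4643 - 16059}{\left(-18420 - 15270\right) + M{\left(154,-67 \right)}} = \frac{-4643 - 16059}{\left(-18420 - 15270\right) - 67} = - \frac{20702}{\left(-18420 - 15270\right) - 67} = - \frac{20702}{-33690 - 67} = - \frac{20702}{-33757} = \left(-20702\right) \left(- \frac{1}{33757}\right) = \frac{20702}{33757}$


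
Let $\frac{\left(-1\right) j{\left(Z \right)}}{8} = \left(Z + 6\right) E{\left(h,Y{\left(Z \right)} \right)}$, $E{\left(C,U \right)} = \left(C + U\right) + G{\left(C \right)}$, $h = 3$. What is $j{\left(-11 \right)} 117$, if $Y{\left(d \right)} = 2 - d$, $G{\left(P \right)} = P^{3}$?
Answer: $201240$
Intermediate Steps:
$E{\left(C,U \right)} = C + U + C^{3}$ ($E{\left(C,U \right)} = \left(C + U\right) + C^{3} = C + U + C^{3}$)
$j{\left(Z \right)} = - 8 \left(6 + Z\right) \left(32 - Z\right)$ ($j{\left(Z \right)} = - 8 \left(Z + 6\right) \left(3 - \left(-2 + Z\right) + 3^{3}\right) = - 8 \left(6 + Z\right) \left(3 - \left(-2 + Z\right) + 27\right) = - 8 \left(6 + Z\right) \left(32 - Z\right)$)
$j{\left(-11 \right)} 117 = 8 \left(-32 - 11\right) \left(6 - 11\right) 117 = 8 \left(-43\right) \left(-5\right) 117 = 1720 \cdot 117 = 201240$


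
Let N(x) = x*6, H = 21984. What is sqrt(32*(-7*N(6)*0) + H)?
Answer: 4*sqrt(1374) ≈ 148.27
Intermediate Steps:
N(x) = 6*x
sqrt(32*(-7*N(6)*0) + H) = sqrt(32*(-42*6*0) + 21984) = sqrt(32*(-7*36*0) + 21984) = sqrt(32*(-252*0) + 21984) = sqrt(32*0 + 21984) = sqrt(0 + 21984) = sqrt(21984) = 4*sqrt(1374)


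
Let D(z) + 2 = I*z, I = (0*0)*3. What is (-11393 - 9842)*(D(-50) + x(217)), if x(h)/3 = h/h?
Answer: -21235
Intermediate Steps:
x(h) = 3 (x(h) = 3*(h/h) = 3*1 = 3)
I = 0 (I = 0*3 = 0)
D(z) = -2 (D(z) = -2 + 0*z = -2 + 0 = -2)
(-11393 - 9842)*(D(-50) + x(217)) = (-11393 - 9842)*(-2 + 3) = -21235*1 = -21235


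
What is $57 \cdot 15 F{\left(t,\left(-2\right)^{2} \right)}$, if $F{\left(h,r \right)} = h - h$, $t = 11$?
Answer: $0$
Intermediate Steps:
$F{\left(h,r \right)} = 0$
$57 \cdot 15 F{\left(t,\left(-2\right)^{2} \right)} = 57 \cdot 15 \cdot 0 = 855 \cdot 0 = 0$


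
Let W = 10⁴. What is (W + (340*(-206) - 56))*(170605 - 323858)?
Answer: 9209892288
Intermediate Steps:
W = 10000
(W + (340*(-206) - 56))*(170605 - 323858) = (10000 + (340*(-206) - 56))*(170605 - 323858) = (10000 + (-70040 - 56))*(-153253) = (10000 - 70096)*(-153253) = -60096*(-153253) = 9209892288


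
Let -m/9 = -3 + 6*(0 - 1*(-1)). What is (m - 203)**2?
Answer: 52900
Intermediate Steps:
m = -27 (m = -9*(-3 + 6*(0 - 1*(-1))) = -9*(-3 + 6*(0 + 1)) = -9*(-3 + 6*1) = -9*(-3 + 6) = -9*3 = -27)
(m - 203)**2 = (-27 - 203)**2 = (-230)**2 = 52900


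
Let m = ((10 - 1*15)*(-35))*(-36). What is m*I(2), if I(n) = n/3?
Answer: -4200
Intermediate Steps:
I(n) = n/3 (I(n) = n*(⅓) = n/3)
m = -6300 (m = ((10 - 15)*(-35))*(-36) = -5*(-35)*(-36) = 175*(-36) = -6300)
m*I(2) = -2100*2 = -6300*⅔ = -4200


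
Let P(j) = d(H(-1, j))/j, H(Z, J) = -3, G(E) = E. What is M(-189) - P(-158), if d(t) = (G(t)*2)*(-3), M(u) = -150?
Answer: -11841/79 ≈ -149.89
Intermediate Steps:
d(t) = -6*t (d(t) = (t*2)*(-3) = (2*t)*(-3) = -6*t)
P(j) = 18/j (P(j) = (-6*(-3))/j = 18/j)
M(-189) - P(-158) = -150 - 18/(-158) = -150 - 18*(-1)/158 = -150 - 1*(-9/79) = -150 + 9/79 = -11841/79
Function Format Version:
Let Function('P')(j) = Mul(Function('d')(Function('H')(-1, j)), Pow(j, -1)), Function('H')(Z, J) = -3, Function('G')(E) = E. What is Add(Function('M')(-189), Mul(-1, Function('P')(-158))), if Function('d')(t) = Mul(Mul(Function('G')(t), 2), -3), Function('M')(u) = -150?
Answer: Rational(-11841, 79) ≈ -149.89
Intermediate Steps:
Function('d')(t) = Mul(-6, t) (Function('d')(t) = Mul(Mul(t, 2), -3) = Mul(Mul(2, t), -3) = Mul(-6, t))
Function('P')(j) = Mul(18, Pow(j, -1)) (Function('P')(j) = Mul(Mul(-6, -3), Pow(j, -1)) = Mul(18, Pow(j, -1)))
Add(Function('M')(-189), Mul(-1, Function('P')(-158))) = Add(-150, Mul(-1, Mul(18, Pow(-158, -1)))) = Add(-150, Mul(-1, Mul(18, Rational(-1, 158)))) = Add(-150, Mul(-1, Rational(-9, 79))) = Add(-150, Rational(9, 79)) = Rational(-11841, 79)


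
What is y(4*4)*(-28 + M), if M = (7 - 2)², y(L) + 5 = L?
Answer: -33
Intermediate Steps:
y(L) = -5 + L
M = 25 (M = 5² = 25)
y(4*4)*(-28 + M) = (-5 + 4*4)*(-28 + 25) = (-5 + 16)*(-3) = 11*(-3) = -33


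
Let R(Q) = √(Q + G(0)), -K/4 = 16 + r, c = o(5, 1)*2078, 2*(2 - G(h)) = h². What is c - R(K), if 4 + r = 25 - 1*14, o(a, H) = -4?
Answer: -8312 - 3*I*√10 ≈ -8312.0 - 9.4868*I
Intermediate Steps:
r = 7 (r = -4 + (25 - 1*14) = -4 + (25 - 14) = -4 + 11 = 7)
G(h) = 2 - h²/2
c = -8312 (c = -4*2078 = -8312)
K = -92 (K = -4*(16 + 7) = -4*23 = -92)
R(Q) = √(2 + Q) (R(Q) = √(Q + (2 - ½*0²)) = √(Q + (2 - ½*0)) = √(Q + (2 + 0)) = √(Q + 2) = √(2 + Q))
c - R(K) = -8312 - √(2 - 92) = -8312 - √(-90) = -8312 - 3*I*√10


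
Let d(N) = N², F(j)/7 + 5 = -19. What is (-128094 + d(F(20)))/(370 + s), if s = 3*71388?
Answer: -49935/107267 ≈ -0.46552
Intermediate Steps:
F(j) = -168 (F(j) = -35 + 7*(-19) = -35 - 133 = -168)
s = 214164
(-128094 + d(F(20)))/(370 + s) = (-128094 + (-168)²)/(370 + 214164) = (-128094 + 28224)/214534 = -99870*1/214534 = -49935/107267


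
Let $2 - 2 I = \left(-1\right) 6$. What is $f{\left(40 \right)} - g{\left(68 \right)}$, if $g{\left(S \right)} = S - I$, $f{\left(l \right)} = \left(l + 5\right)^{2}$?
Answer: $1961$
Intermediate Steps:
$f{\left(l \right)} = \left(5 + l\right)^{2}$
$I = 4$ ($I = 1 - \frac{\left(-1\right) 6}{2} = 1 - -3 = 1 + 3 = 4$)
$g{\left(S \right)} = -4 + S$ ($g{\left(S \right)} = S - 4 = -4 + S$)
$f{\left(40 \right)} - g{\left(68 \right)} = \left(5 + 40\right)^{2} - \left(-4 + 68\right) = 45^{2} - 64 = 2025 - 64 = 1961$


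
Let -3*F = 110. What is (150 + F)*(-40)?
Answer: -13600/3 ≈ -4533.3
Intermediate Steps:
F = -110/3 (F = -1/3*110 = -110/3 ≈ -36.667)
(150 + F)*(-40) = (150 - 110/3)*(-40) = (340/3)*(-40) = -13600/3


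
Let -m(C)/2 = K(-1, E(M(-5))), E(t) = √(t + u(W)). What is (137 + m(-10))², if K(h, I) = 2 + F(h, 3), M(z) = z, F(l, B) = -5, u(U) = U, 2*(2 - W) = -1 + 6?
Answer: 20449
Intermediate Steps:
W = -½ (W = 2 - (-1 + 6)/2 = 2 - ½*5 = 2 - 5/2 = -½ ≈ -0.50000)
E(t) = √(-½ + t) (E(t) = √(t - ½) = √(-½ + t))
K(h, I) = -3 (K(h, I) = 2 - 5 = -3)
m(C) = 6 (m(C) = -2*(-3) = 6)
(137 + m(-10))² = (137 + 6)² = 143² = 20449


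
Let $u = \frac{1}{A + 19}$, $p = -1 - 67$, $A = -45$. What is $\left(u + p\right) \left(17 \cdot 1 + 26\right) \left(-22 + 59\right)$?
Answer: $- \frac{2814479}{26} \approx -1.0825 \cdot 10^{5}$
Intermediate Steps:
$p = -68$
$u = - \frac{1}{26}$ ($u = \frac{1}{-45 + 19} = \frac{1}{-26} = - \frac{1}{26} \approx -0.038462$)
$\left(u + p\right) \left(17 \cdot 1 + 26\right) \left(-22 + 59\right) = \left(- \frac{1}{26} - 68\right) \left(17 \cdot 1 + 26\right) \left(-22 + 59\right) = - \frac{1769 \left(17 + 26\right) 37}{26} = - \frac{1769 \cdot 43 \cdot 37}{26} = \left(- \frac{1769}{26}\right) 1591 = - \frac{2814479}{26}$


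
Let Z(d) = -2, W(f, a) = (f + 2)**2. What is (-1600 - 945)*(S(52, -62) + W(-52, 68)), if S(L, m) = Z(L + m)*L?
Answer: -6097820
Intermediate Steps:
W(f, a) = (2 + f)**2
S(L, m) = -2*L
(-1600 - 945)*(S(52, -62) + W(-52, 68)) = (-1600 - 945)*(-2*52 + (2 - 52)**2) = -2545*(-104 + (-50)**2) = -2545*(-104 + 2500) = -2545*2396 = -6097820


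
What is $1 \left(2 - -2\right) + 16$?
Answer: $20$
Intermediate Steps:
$1 \left(2 - -2\right) + 16 = 1 \left(2 + 2\right) + 16 = 1 \cdot 4 + 16 = 4 + 16 = 20$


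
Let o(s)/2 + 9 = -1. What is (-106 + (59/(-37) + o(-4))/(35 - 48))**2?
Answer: 2518734969/231361 ≈ 10887.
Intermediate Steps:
o(s) = -20 (o(s) = -18 + 2*(-1) = -18 - 2 = -20)
(-106 + (59/(-37) + o(-4))/(35 - 48))**2 = (-106 + (59/(-37) - 20)/(35 - 48))**2 = (-106 + (59*(-1/37) - 20)/(-13))**2 = (-106 + (-59/37 - 20)*(-1/13))**2 = (-106 - 799/37*(-1/13))**2 = (-106 + 799/481)**2 = (-50187/481)**2 = 2518734969/231361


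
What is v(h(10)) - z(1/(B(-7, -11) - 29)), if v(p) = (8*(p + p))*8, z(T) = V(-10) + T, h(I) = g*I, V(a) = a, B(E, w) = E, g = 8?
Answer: 369001/36 ≈ 10250.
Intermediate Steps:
h(I) = 8*I
z(T) = -10 + T
v(p) = 128*p (v(p) = (8*(2*p))*8 = (16*p)*8 = 128*p)
v(h(10)) - z(1/(B(-7, -11) - 29)) = 128*(8*10) - (-10 + 1/(-7 - 29)) = 128*80 - (-10 + 1/(-36)) = 10240 - (-10 - 1/36) = 10240 - 1*(-361/36) = 10240 + 361/36 = 369001/36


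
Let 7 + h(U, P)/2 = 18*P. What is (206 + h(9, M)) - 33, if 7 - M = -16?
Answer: 987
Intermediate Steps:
M = 23 (M = 7 - 1*(-16) = 7 + 16 = 23)
h(U, P) = -14 + 36*P (h(U, P) = -14 + 2*(18*P) = -14 + 36*P)
(206 + h(9, M)) - 33 = (206 + (-14 + 36*23)) - 33 = (206 + (-14 + 828)) - 33 = (206 + 814) - 33 = 1020 - 33 = 987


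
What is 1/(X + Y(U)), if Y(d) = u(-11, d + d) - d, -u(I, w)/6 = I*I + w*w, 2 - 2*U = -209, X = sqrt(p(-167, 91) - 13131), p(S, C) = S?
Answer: -1071830/287204940417 - 4*I*sqrt(13298)/287204940417 ≈ -3.7319e-6 - 1.6061e-9*I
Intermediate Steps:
X = I*sqrt(13298) (X = sqrt(-167 - 13131) = sqrt(-13298) = I*sqrt(13298) ≈ 115.32*I)
U = 211/2 (U = 1 - 1/2*(-209) = 1 + 209/2 = 211/2 ≈ 105.50)
u(I, w) = -6*I**2 - 6*w**2 (u(I, w) = -6*(I*I + w*w) = -6*(I**2 + w**2) = -6*I**2 - 6*w**2)
Y(d) = -726 - d - 24*d**2 (Y(d) = (-6*(-11)**2 - 6*(d + d)**2) - d = (-6*121 - 6*4*d**2) - d = (-726 - 24*d**2) - d = -726 - d - 24*d**2)
1/(X + Y(U)) = 1/(I*sqrt(13298) + (-726 - 1*211/2 - 24*(211/2)**2)) = 1/(I*sqrt(13298) + (-726 - 211/2 - 24*44521/4)) = 1/(I*sqrt(13298) + (-726 - 211/2 - 267126)) = 1/(I*sqrt(13298) - 535915/2) = 1/(-535915/2 + I*sqrt(13298))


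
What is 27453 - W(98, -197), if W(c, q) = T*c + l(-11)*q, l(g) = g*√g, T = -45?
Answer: 31863 - 2167*I*√11 ≈ 31863.0 - 7187.1*I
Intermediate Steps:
l(g) = g^(3/2)
W(c, q) = -45*c - 11*I*q*√11 (W(c, q) = -45*c + (-11)^(3/2)*q = -45*c + (-11*I*√11)*q = -45*c - 11*I*q*√11)
27453 - W(98, -197) = 27453 - (-45*98 - 11*I*(-197)*√11) = 27453 - (-4410 + 2167*I*√11) = 27453 + (4410 - 2167*I*√11) = 31863 - 2167*I*√11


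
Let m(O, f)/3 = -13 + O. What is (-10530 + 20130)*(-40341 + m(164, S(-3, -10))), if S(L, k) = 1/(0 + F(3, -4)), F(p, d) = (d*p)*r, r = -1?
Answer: -382924800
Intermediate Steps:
F(p, d) = -d*p (F(p, d) = (d*p)*(-1) = -d*p)
S(L, k) = 1/12 (S(L, k) = 1/(0 - 1*(-4)*3) = 1/(0 + 12) = 1/12)
m(O, f) = -39 + 3*O (m(O, f) = 3*(-13 + O) = -39 + 3*O)
(-10530 + 20130)*(-40341 + m(164, S(-3, -10))) = (-10530 + 20130)*(-40341 + (-39 + 3*164)) = 9600*(-40341 + (-39 + 492)) = 9600*(-40341 + 453) = 9600*(-39888) = -382924800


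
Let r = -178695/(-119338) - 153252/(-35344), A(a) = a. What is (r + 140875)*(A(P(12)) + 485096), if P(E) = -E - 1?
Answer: 36030677929842526781/527235284 ≈ 6.8339e+10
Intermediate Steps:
P(E) = -1 - E
r = 3075572907/527235284 (r = -178695*(-1/119338) - 153252*(-1/35344) = 178695/119338 + 38313/8836 = 3075572907/527235284 ≈ 5.8334)
(r + 140875)*(A(P(12)) + 485096) = (3075572907/527235284 + 140875)*((-1 - 1*12) + 485096) = 74277346206407*((-1 - 12) + 485096)/527235284 = 74277346206407*(-13 + 485096)/527235284 = (74277346206407/527235284)*485083 = 36030677929842526781/527235284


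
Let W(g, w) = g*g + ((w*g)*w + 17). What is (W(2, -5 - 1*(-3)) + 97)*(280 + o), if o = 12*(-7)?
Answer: 24696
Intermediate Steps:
W(g, w) = 17 + g² + g*w² (W(g, w) = g² + ((g*w)*w + 17) = g² + (g*w² + 17) = g² + (17 + g*w²) = 17 + g² + g*w²)
o = -84
(W(2, -5 - 1*(-3)) + 97)*(280 + o) = ((17 + 2² + 2*(-5 - 1*(-3))²) + 97)*(280 - 84) = ((17 + 4 + 2*(-5 + 3)²) + 97)*196 = ((17 + 4 + 2*(-2)²) + 97)*196 = ((17 + 4 + 2*4) + 97)*196 = ((17 + 4 + 8) + 97)*196 = (29 + 97)*196 = 126*196 = 24696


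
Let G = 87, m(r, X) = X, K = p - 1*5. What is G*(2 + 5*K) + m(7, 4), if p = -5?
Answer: -4172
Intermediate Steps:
K = -10 (K = -5 - 1*5 = -5 - 5 = -10)
G*(2 + 5*K) + m(7, 4) = 87*(2 + 5*(-10)) + 4 = 87*(2 - 50) + 4 = 87*(-48) + 4 = -4176 + 4 = -4172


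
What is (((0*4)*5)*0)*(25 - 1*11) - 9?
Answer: -9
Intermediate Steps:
(((0*4)*5)*0)*(25 - 1*11) - 9 = ((0*5)*0)*(25 - 11) - 9 = (0*0)*14 - 9 = 0*14 - 9 = 0 - 9 = -9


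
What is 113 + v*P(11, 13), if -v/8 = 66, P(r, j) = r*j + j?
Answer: -82255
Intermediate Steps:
P(r, j) = j + j*r (P(r, j) = j*r + j = j + j*r)
v = -528 (v = -8*66 = -528)
113 + v*P(11, 13) = 113 - 6864*(1 + 11) = 113 - 6864*12 = 113 - 528*156 = 113 - 82368 = -82255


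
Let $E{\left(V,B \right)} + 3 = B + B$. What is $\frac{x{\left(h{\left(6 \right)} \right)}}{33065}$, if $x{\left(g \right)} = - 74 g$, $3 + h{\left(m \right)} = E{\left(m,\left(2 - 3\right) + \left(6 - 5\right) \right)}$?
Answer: $\frac{444}{33065} \approx 0.013428$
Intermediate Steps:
$E{\left(V,B \right)} = -3 + 2 B$ ($E{\left(V,B \right)} = -3 + \left(B + B\right) = -3 + 2 B$)
$h{\left(m \right)} = -6$ ($h{\left(m \right)} = -3 - \left(3 - 2 \left(\left(2 - 3\right) + \left(6 - 5\right)\right)\right) = -3 - \left(3 - 2 \left(-1 + \left(6 - 5\right)\right)\right) = -3 - \left(3 - 2 \left(-1 + 1\right)\right) = -3 + \left(-3 + 2 \cdot 0\right) = -3 + \left(-3 + 0\right) = -3 - 3 = -6$)
$\frac{x{\left(h{\left(6 \right)} \right)}}{33065} = \frac{\left(-74\right) \left(-6\right)}{33065} = 444 \cdot \frac{1}{33065} = \frac{444}{33065}$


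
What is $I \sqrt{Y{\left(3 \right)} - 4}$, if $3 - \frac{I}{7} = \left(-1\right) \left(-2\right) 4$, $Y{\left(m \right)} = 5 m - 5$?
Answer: $- 35 \sqrt{6} \approx -85.732$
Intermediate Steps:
$Y{\left(m \right)} = -5 + 5 m$
$I = -35$ ($I = 21 - 7 \left(-1\right) \left(-2\right) 4 = 21 - 7 \cdot 2 \cdot 4 = 21 - 56 = -35$)
$I \sqrt{Y{\left(3 \right)} - 4} = - 35 \sqrt{\left(-5 + 5 \cdot 3\right) - 4} = - 35 \sqrt{\left(-5 + 15\right) - 4} = - 35 \sqrt{10 - 4} = - 35 \sqrt{6}$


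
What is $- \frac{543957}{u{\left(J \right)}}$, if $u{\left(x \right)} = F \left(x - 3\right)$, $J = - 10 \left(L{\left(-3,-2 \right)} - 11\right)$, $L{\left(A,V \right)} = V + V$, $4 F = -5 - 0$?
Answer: $\frac{725276}{245} \approx 2960.3$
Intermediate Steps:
$F = - \frac{5}{4}$ ($F = \frac{-5 - 0}{4} = \frac{-5 + 0}{4} = \frac{1}{4} \left(-5\right) = - \frac{5}{4} \approx -1.25$)
$L{\left(A,V \right)} = 2 V$
$J = 150$ ($J = - 10 \left(2 \left(-2\right) - 11\right) = - 10 \left(-4 - 11\right) = \left(-10\right) \left(-15\right) = 150$)
$u{\left(x \right)} = \frac{15}{4} - \frac{5 x}{4}$ ($u{\left(x \right)} = - \frac{5 \left(x - 3\right)}{4} = - \frac{5 \left(-3 + x\right)}{4} = \frac{15}{4} - \frac{5 x}{4}$)
$- \frac{543957}{u{\left(J \right)}} = - \frac{543957}{\frac{15}{4} - \frac{375}{2}} = - \frac{543957}{- \frac{735}{4}} = \left(-543957\right) \left(- \frac{4}{735}\right) = \frac{725276}{245}$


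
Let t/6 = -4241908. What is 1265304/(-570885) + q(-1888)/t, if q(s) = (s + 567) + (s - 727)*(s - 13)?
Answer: -1946722211549/807213882860 ≈ -2.4117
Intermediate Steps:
t = -25451448 (t = 6*(-4241908) = -25451448)
q(s) = 567 + s + (-727 + s)*(-13 + s) (q(s) = (567 + s) + (-727 + s)*(-13 + s) = 567 + s + (-727 + s)*(-13 + s))
1265304/(-570885) + q(-1888)/t = 1265304/(-570885) + (10018 + (-1888)**2 - 739*(-1888))/(-25451448) = 1265304*(-1/570885) + (10018 + 3564544 + 1395232)*(-1/25451448) = -421768/190295 + 4969794*(-1/25451448) = -421768/190295 - 828299/4241908 = -1946722211549/807213882860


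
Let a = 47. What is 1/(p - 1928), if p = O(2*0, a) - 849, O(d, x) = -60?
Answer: -1/2837 ≈ -0.00035249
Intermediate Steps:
p = -909 (p = -60 - 849 = -909)
1/(p - 1928) = 1/(-909 - 1928) = 1/(-2837) = -1/2837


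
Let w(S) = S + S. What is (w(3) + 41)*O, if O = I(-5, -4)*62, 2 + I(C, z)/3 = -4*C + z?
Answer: 122388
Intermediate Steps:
I(C, z) = -6 - 12*C + 3*z (I(C, z) = -6 + 3*(-4*C + z) = -6 + 3*(z - 4*C) = -6 + (-12*C + 3*z) = -6 - 12*C + 3*z)
w(S) = 2*S
O = 2604 (O = (-6 - 12*(-5) + 3*(-4))*62 = (-6 + 60 - 12)*62 = 42*62 = 2604)
(w(3) + 41)*O = (2*3 + 41)*2604 = (6 + 41)*2604 = 47*2604 = 122388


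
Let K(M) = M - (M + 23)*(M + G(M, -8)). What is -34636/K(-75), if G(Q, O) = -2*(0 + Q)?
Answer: -34636/3825 ≈ -9.0552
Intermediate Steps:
G(Q, O) = -2*Q
K(M) = M + M*(23 + M) (K(M) = M - (M + 23)*(M - 2*M) = M - (23 + M)*(-M) = M - (-1)*M*(23 + M) = M + M*(23 + M))
-34636/K(-75) = -34636*(-1/(75*(24 - 75))) = -34636/((-75*(-51))) = -34636/3825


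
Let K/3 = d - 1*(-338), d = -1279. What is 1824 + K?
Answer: -999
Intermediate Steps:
K = -2823 (K = 3*(-1279 - 1*(-338)) = 3*(-1279 + 338) = 3*(-941) = -2823)
1824 + K = 1824 - 2823 = -999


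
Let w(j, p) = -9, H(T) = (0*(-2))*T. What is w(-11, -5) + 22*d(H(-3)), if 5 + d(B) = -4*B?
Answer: -119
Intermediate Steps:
H(T) = 0 (H(T) = 0*T = 0)
d(B) = -5 - 4*B
w(-11, -5) + 22*d(H(-3)) = -9 + 22*(-5 - 4*0) = -9 + 22*(-5 + 0) = -9 + 22*(-5) = -9 - 110 = -119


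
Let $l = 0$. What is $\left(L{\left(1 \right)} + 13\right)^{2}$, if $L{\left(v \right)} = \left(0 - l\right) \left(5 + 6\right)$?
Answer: $169$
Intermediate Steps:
$L{\left(v \right)} = 0$ ($L{\left(v \right)} = \left(0 - 0\right) \left(5 + 6\right) = \left(0 + 0\right) 11 = 0 \cdot 11 = 0$)
$\left(L{\left(1 \right)} + 13\right)^{2} = \left(0 + 13\right)^{2} = 13^{2} = 169$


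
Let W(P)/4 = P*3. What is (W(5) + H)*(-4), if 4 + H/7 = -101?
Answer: 2700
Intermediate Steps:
H = -735 (H = -28 + 7*(-101) = -28 - 707 = -735)
W(P) = 12*P (W(P) = 4*(P*3) = 4*(3*P) = 12*P)
(W(5) + H)*(-4) = (12*5 - 735)*(-4) = (60 - 735)*(-4) = -675*(-4) = 2700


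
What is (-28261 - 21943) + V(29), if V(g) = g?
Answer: -50175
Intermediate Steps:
(-28261 - 21943) + V(29) = (-28261 - 21943) + 29 = -50204 + 29 = -50175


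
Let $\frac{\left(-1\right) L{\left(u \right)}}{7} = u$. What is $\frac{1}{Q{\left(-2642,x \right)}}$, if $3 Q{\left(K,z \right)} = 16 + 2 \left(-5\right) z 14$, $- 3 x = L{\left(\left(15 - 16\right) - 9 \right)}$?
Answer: $\frac{9}{9848} \approx 0.00091389$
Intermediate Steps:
$L{\left(u \right)} = - 7 u$
$x = - \frac{70}{3}$ ($x = - \frac{\left(-7\right) \left(\left(15 - 16\right) - 9\right)}{3} = - \frac{\left(-7\right) \left(-1 - 9\right)}{3} = - \frac{\left(-7\right) \left(-10\right)}{3} = \left(- \frac{1}{3}\right) 70 = - \frac{70}{3} \approx -23.333$)
$Q{\left(K,z \right)} = \frac{16}{3} - \frac{140 z}{3}$ ($Q{\left(K,z \right)} = \frac{16 + 2 \left(-5\right) z 14}{3} = \frac{16 + - 10 z 14}{3} = \frac{16 - 140 z}{3} = \frac{16}{3} - \frac{140 z}{3}$)
$\frac{1}{Q{\left(-2642,x \right)}} = \frac{1}{\frac{16}{3} - - \frac{9800}{9}} = \frac{1}{\frac{16}{3} + \frac{9800}{9}} = \frac{1}{\frac{9848}{9}} = \frac{9}{9848}$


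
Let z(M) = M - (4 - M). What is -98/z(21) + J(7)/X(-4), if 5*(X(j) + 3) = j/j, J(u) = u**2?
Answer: -763/38 ≈ -20.079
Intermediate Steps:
X(j) = -14/5 (X(j) = -3 + (j/j)/5 = -3 + (1/5)*1 = -3 + 1/5 = -14/5)
z(M) = -4 + 2*M (z(M) = M + (-4 + M) = -4 + 2*M)
-98/z(21) + J(7)/X(-4) = -98/(-4 + 2*21) + 7**2/(-14/5) = -98/(-4 + 42) + 49*(-5/14) = -98/38 - 35/2 = -98*1/38 - 35/2 = -49/19 - 35/2 = -763/38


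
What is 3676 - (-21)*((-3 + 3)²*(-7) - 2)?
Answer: 3634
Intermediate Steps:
3676 - (-21)*((-3 + 3)²*(-7) - 2) = 3676 - (-21)*(0²*(-7) - 2) = 3676 - (-21)*(0*(-7) - 2) = 3676 - (-21)*(0 - 2) = 3676 - (-21)*(-2) = 3676 - 1*42 = 3676 - 42 = 3634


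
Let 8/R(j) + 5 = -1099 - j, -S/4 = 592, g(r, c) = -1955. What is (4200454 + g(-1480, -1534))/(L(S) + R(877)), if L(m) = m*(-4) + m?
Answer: 8317226519/14073016 ≈ 591.00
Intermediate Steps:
S = -2368 (S = -4*592 = -2368)
L(m) = -3*m (L(m) = -4*m + m = -3*m)
R(j) = 8/(-1104 - j) (R(j) = 8/(-5 + (-1099 - j)) = 8/(-1104 - j))
(4200454 + g(-1480, -1534))/(L(S) + R(877)) = (4200454 - 1955)/(-3*(-2368) - 8/(1104 + 877)) = 4198499/(7104 - 8/1981) = 4198499/(14073016/1981) = 4198499*(1981/14073016) = 8317226519/14073016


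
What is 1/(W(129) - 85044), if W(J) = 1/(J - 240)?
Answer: -111/9439885 ≈ -1.1759e-5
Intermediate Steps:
W(J) = 1/(-240 + J)
1/(W(129) - 85044) = 1/(1/(-240 + 129) - 85044) = 1/(1/(-111) - 85044) = 1/(-1/111 - 85044) = 1/(-9439885/111) = -111/9439885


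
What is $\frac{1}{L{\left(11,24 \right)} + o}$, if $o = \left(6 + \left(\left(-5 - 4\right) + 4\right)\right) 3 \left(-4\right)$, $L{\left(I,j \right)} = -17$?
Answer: $- \frac{1}{29} \approx -0.034483$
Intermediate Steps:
$o = -12$ ($o = \left(6 + \left(-9 + 4\right)\right) \left(-12\right) = \left(6 - 5\right) \left(-12\right) = 1 \left(-12\right) = -12$)
$\frac{1}{L{\left(11,24 \right)} + o} = \frac{1}{-17 - 12} = \frac{1}{-29} = - \frac{1}{29}$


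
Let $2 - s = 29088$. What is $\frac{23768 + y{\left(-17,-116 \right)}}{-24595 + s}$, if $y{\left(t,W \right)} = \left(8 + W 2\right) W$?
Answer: $- \frac{49752}{53681} \approx -0.92681$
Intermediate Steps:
$s = -29086$ ($s = 2 - 29088 = -29086$)
$y{\left(t,W \right)} = W \left(8 + 2 W\right)$ ($y{\left(t,W \right)} = \left(8 + 2 W\right) W = W \left(8 + 2 W\right)$)
$\frac{23768 + y{\left(-17,-116 \right)}}{-24595 + s} = \frac{23768 + 2 \left(-116\right) \left(4 - 116\right)}{-24595 - 29086} = \frac{23768 + 2 \left(-116\right) \left(-112\right)}{-53681} = \left(23768 + 25984\right) \left(- \frac{1}{53681}\right) = 49752 \left(- \frac{1}{53681}\right) = - \frac{49752}{53681}$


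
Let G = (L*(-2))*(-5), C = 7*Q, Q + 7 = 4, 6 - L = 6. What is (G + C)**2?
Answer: 441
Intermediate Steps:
L = 0 (L = 6 - 1*6 = 6 - 6 = 0)
Q = -3 (Q = -7 + 4 = -3)
C = -21 (C = 7*(-3) = -21)
G = 0 (G = (0*(-2))*(-5) = 0*(-5) = 0)
(G + C)**2 = (0 - 21)**2 = (-21)**2 = 441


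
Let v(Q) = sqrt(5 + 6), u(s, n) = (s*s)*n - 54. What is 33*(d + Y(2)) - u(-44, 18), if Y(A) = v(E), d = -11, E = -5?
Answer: -35157 + 33*sqrt(11) ≈ -35048.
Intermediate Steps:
u(s, n) = -54 + n*s**2 (u(s, n) = s**2*n - 54 = n*s**2 - 54 = -54 + n*s**2)
v(Q) = sqrt(11)
Y(A) = sqrt(11)
33*(d + Y(2)) - u(-44, 18) = 33*(-11 + sqrt(11)) - (-54 + 18*(-44)**2) = (-363 + 33*sqrt(11)) - (-54 + 18*1936) = (-363 + 33*sqrt(11)) - (-54 + 34848) = (-363 + 33*sqrt(11)) - 1*34794 = (-363 + 33*sqrt(11)) - 34794 = -35157 + 33*sqrt(11)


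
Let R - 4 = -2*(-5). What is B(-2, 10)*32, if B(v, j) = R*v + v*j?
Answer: -1536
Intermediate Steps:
R = 14 (R = 4 - 2*(-5) = 4 + 10 = 14)
B(v, j) = 14*v + j*v (B(v, j) = 14*v + v*j = 14*v + j*v)
B(-2, 10)*32 = -2*(14 + 10)*32 = -2*24*32 = -48*32 = -1536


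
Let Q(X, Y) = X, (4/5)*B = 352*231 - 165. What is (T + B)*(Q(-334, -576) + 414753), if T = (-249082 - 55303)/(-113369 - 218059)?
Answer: 3483014456282080/82857 ≈ 4.2036e+10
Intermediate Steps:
B = 405735/4 (B = 5*(352*231 - 165)/4 = 5*(81312 - 165)/4 = (5/4)*81147 = 405735/4 ≈ 1.0143e+5)
T = 304385/331428 (T = -304385/(-331428) = -304385*(-1/331428) = 304385/331428 ≈ 0.91840)
(T + B)*(Q(-334, -576) + 414753) = (304385/331428 + 405735/4)*(-334 + 414753) = (8404572320/82857)*414419 = 3483014456282080/82857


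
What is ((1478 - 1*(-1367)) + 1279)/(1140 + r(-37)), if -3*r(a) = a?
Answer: 12372/3457 ≈ 3.5788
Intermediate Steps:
r(a) = -a/3
((1478 - 1*(-1367)) + 1279)/(1140 + r(-37)) = ((1478 - 1*(-1367)) + 1279)/(1140 - 1/3*(-37)) = ((1478 + 1367) + 1279)/(1140 + 37/3) = (2845 + 1279)/(3457/3) = 4124*(3/3457) = 12372/3457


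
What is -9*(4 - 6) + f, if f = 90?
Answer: 108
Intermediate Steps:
-9*(4 - 6) + f = -9*(4 - 6) + 90 = -9*(-2) + 90 = -3*(-6) + 90 = 18 + 90 = 108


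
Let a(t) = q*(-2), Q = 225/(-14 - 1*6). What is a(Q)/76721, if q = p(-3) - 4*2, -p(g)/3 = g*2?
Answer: -20/76721 ≈ -0.00026068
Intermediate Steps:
p(g) = -6*g (p(g) = -3*g*2 = -6*g)
q = 10 (q = -6*(-3) - 4*2 = 18 - 8 = 10)
Q = -45/4 (Q = 225/(-14 - 6) = 225/(-20) = 225*(-1/20) = -45/4 ≈ -11.250)
a(t) = -20 (a(t) = 10*(-2) = -20)
a(Q)/76721 = -20/76721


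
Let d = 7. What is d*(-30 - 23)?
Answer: -371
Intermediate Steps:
d*(-30 - 23) = 7*(-30 - 23) = 7*(-53) = -371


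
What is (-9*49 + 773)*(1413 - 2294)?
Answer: -292492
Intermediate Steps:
(-9*49 + 773)*(1413 - 2294) = (-441 + 773)*(-881) = 332*(-881) = -292492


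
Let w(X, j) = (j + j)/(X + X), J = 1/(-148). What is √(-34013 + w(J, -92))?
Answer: I*√20397 ≈ 142.82*I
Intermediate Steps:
J = -1/148 ≈ -0.0067568
w(X, j) = j/X (w(X, j) = (2*j)/((2*X)) = (2*j)*(1/(2*X)) = j/X)
√(-34013 + w(J, -92)) = √(-34013 - 92/(-1/148)) = √(-34013 - 92*(-148)) = √(-34013 + 13616) = √(-20397) = I*√20397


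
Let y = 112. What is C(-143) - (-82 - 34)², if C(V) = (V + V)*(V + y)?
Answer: -4590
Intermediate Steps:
C(V) = 2*V*(112 + V) (C(V) = (V + V)*(V + 112) = (2*V)*(112 + V) = 2*V*(112 + V))
C(-143) - (-82 - 34)² = 2*(-143)*(112 - 143) - (-82 - 34)² = 2*(-143)*(-31) - 1*(-116)² = 8866 - 1*13456 = 8866 - 13456 = -4590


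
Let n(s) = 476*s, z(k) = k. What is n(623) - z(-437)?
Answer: 296985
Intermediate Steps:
n(623) - z(-437) = 476*623 - 1*(-437) = 296548 + 437 = 296985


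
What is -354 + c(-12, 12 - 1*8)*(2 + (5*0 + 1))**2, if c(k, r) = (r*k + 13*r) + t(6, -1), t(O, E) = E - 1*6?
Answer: -381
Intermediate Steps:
t(O, E) = -6 + E (t(O, E) = E - 6 = -6 + E)
c(k, r) = -7 + 13*r + k*r (c(k, r) = (r*k + 13*r) + (-6 - 1) = (k*r + 13*r) - 7 = (13*r + k*r) - 7 = -7 + 13*r + k*r)
-354 + c(-12, 12 - 1*8)*(2 + (5*0 + 1))**2 = -354 + (-7 + 13*(12 - 1*8) - 12*(12 - 1*8))*(2 + (5*0 + 1))**2 = -354 + (-7 + 13*(12 - 8) - 12*(12 - 8))*(2 + (0 + 1))**2 = -354 + (-7 + 13*4 - 12*4)*(2 + 1)**2 = -354 + (-7 + 52 - 48)*3**2 = -354 - 3*9 = -354 - 27 = -381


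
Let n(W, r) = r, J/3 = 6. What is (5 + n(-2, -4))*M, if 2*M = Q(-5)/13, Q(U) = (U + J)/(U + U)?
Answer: -1/20 ≈ -0.050000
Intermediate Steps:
J = 18 (J = 3*6 = 18)
Q(U) = (18 + U)/(2*U) (Q(U) = (U + 18)/(U + U) = (18 + U)/((2*U)) = (18 + U)*(1/(2*U)) = (18 + U)/(2*U))
M = -1/20 (M = (((½)*(18 - 5)/(-5))/13)/2 = (((½)*(-⅕)*13)*(1/13))/2 = (-13/10*1/13)/2 = (½)*(-⅒) = -1/20 ≈ -0.050000)
(5 + n(-2, -4))*M = (5 - 4)*(-1/20) = 1*(-1/20) = -1/20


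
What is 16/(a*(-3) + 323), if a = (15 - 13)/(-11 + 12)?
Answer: 16/317 ≈ 0.050473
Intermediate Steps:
a = 2 (a = 2/1 = 2*1 = 2)
16/(a*(-3) + 323) = 16/(2*(-3) + 323) = 16/(-6 + 323) = 16/317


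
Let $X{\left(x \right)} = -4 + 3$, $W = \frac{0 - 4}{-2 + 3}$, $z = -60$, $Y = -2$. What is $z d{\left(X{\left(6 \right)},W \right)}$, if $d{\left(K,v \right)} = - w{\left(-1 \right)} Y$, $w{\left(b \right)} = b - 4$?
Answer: $600$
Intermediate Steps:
$w{\left(b \right)} = -4 + b$
$W = -4$ ($W = - \frac{4}{1} = \left(-4\right) 1 = -4$)
$X{\left(x \right)} = -1$
$d{\left(K,v \right)} = -10$ ($d{\left(K,v \right)} = - (-4 - 1) \left(-2\right) = \left(-1\right) \left(-5\right) \left(-2\right) = 5 \left(-2\right) = -10$)
$z d{\left(X{\left(6 \right)},W \right)} = \left(-60\right) \left(-10\right) = 600$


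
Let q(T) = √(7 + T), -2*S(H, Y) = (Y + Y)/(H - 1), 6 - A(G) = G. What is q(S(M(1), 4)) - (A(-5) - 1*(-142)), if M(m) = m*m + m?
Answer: -153 + √3 ≈ -151.27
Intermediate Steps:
A(G) = 6 - G
M(m) = m + m² (M(m) = m² + m = m + m²)
S(H, Y) = -Y/(-1 + H) (S(H, Y) = -(Y + Y)/(2*(H - 1)) = -2*Y/(2*(-1 + H)) = -Y/(-1 + H))
q(S(M(1), 4)) - (A(-5) - 1*(-142)) = √(7 - 1*4/(-1 + 1*(1 + 1))) - ((6 - 1*(-5)) - 1*(-142)) = √(7 - 1*4/(-1 + 1*2)) - ((6 + 5) + 142) = √(7 - 1*4/(-1 + 2)) - (11 + 142) = √(7 - 1*4/1) - 1*153 = √(7 - 1*4*1) - 153 = √(7 - 4) - 153 = √3 - 153 = -153 + √3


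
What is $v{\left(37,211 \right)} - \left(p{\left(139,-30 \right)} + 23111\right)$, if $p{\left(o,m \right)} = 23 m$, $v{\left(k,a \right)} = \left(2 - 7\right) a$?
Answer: $-23476$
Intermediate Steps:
$v{\left(k,a \right)} = - 5 a$
$v{\left(37,211 \right)} - \left(p{\left(139,-30 \right)} + 23111\right) = \left(-5\right) 211 - \left(23 \left(-30\right) + 23111\right) = -1055 - \left(-690 + 23111\right) = -1055 - 22421 = -23476$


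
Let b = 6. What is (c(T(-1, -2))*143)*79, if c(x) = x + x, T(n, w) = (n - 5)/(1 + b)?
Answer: -135564/7 ≈ -19366.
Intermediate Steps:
T(n, w) = -5/7 + n/7 (T(n, w) = (n - 5)/(1 + 6) = (-5 + n)/7 = (-5 + n)*(⅐) = -5/7 + n/7)
c(x) = 2*x
(c(T(-1, -2))*143)*79 = ((2*(-5/7 + (⅐)*(-1)))*143)*79 = ((2*(-5/7 - ⅐))*143)*79 = ((2*(-6/7))*143)*79 = -12/7*143*79 = -1716/7*79 = -135564/7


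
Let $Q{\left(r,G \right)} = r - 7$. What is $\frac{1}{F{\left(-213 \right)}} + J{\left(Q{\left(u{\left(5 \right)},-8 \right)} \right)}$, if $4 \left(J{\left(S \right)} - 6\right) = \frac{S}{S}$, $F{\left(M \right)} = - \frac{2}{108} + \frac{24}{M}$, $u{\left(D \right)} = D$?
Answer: $- \frac{2761}{2012} \approx -1.3723$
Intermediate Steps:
$Q{\left(r,G \right)} = -7 + r$
$F{\left(M \right)} = - \frac{1}{54} + \frac{24}{M}$ ($F{\left(M \right)} = \left(-2\right) \frac{1}{108} + \frac{24}{M} = - \frac{1}{54} + \frac{24}{M}$)
$J{\left(S \right)} = \frac{25}{4}$ ($J{\left(S \right)} = 6 + \frac{S \frac{1}{S}}{4} = 6 + \frac{1}{4} \cdot 1 = 6 + \frac{1}{4} = \frac{25}{4}$)
$\frac{1}{F{\left(-213 \right)}} + J{\left(Q{\left(u{\left(5 \right)},-8 \right)} \right)} = \frac{1}{\frac{1}{54} \frac{1}{-213} \left(1296 - -213\right)} + \frac{25}{4} = \frac{1}{\frac{1}{54} \left(- \frac{1}{213}\right) \left(1296 + 213\right)} + \frac{25}{4} = \frac{1}{\frac{1}{54} \left(- \frac{1}{213}\right) 1509} + \frac{25}{4} = \frac{1}{- \frac{503}{3834}} + \frac{25}{4} = - \frac{3834}{503} + \frac{25}{4} = - \frac{2761}{2012}$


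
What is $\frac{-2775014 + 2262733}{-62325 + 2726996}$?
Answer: $- \frac{512281}{2664671} \approx -0.19225$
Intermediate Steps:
$\frac{-2775014 + 2262733}{-62325 + 2726996} = - \frac{512281}{2664671}$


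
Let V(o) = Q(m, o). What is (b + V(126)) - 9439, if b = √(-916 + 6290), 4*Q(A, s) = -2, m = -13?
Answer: -18879/2 + √5374 ≈ -9366.2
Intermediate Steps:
Q(A, s) = -½ (Q(A, s) = (¼)*(-2) = -½)
V(o) = -½
b = √5374 ≈ 73.308
(b + V(126)) - 9439 = (√5374 - ½) - 9439 = (-½ + √5374) - 9439 = -18879/2 + √5374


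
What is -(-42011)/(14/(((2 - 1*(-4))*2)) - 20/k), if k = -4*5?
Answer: 252066/13 ≈ 19390.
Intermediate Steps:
k = -20
-(-42011)/(14/(((2 - 1*(-4))*2)) - 20/k) = -(-42011)/(14/(((2 - 1*(-4))*2)) - 20/(-20)) = -(-42011)/(14/(((2 + 4)*2)) - 20*(-1/20)) = -(-42011)/(14/((6*2)) + 1) = -(-42011)/(14/12 + 1) = -(-42011)/(14*(1/12) + 1) = -(-42011)/(7/6 + 1) = -(-42011)/13/6 = -(-42011)*6/13 = -977*(-258/13) = 252066/13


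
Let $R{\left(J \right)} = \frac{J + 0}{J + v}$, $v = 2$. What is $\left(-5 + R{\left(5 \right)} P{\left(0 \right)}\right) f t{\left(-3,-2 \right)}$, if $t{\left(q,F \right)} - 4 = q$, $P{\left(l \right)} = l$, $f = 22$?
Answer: $-110$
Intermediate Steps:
$R{\left(J \right)} = \frac{J}{2 + J}$ ($R{\left(J \right)} = \frac{J + 0}{J + 2} = \frac{J}{2 + J}$)
$t{\left(q,F \right)} = 4 + q$
$\left(-5 + R{\left(5 \right)} P{\left(0 \right)}\right) f t{\left(-3,-2 \right)} = \left(-5 + \frac{5}{2 + 5} \cdot 0\right) 22 \left(4 - 3\right) = \left(-5 + \frac{5}{7} \cdot 0\right) 22 \cdot 1 = \left(-5 + 0\right) 22 \cdot 1 = \left(-5\right) 22 \cdot 1 = \left(-110\right) 1 = -110$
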